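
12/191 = 12/191 = 0.06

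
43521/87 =14507/29=500.24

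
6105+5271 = 11376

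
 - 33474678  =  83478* (-401) 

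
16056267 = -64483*( - 249 )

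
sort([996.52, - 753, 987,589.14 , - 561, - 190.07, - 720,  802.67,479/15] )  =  [ - 753, - 720, - 561,- 190.07, 479/15, 589.14 , 802.67,987,996.52] 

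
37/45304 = 37/45304= 0.00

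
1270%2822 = 1270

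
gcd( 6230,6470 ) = 10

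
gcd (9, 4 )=1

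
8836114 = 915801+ 7920313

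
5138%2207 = 724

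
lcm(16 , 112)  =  112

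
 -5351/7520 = -5351/7520 = -  0.71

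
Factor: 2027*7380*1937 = 28976086620 = 2^2*3^2*5^1 * 13^1*41^1*149^1*2027^1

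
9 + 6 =15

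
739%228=55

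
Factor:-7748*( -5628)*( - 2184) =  - 95234944896= - 2^7*3^2*7^2*13^2*67^1  *  149^1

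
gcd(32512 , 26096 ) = 16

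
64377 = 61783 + 2594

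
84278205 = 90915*927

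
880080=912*965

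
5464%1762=178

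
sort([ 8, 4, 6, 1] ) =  [1  ,  4,6, 8]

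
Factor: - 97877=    - 13^1*7529^1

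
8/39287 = 8/39287 = 0.00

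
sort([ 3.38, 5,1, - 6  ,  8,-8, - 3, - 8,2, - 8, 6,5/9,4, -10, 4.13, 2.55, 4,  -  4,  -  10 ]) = [ - 10 , - 10, -8, - 8,- 8, - 6, - 4, - 3, 5/9,1, 2, 2.55, 3.38, 4,  4 , 4.13,5, 6, 8 ] 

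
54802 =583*94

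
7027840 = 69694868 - 62667028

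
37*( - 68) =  -2516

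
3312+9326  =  12638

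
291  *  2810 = 817710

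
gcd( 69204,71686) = 146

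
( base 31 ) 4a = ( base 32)46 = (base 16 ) 86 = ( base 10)134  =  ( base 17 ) 7f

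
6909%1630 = 389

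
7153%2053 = 994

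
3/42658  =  3/42658 = 0.00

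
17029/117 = 145 + 64/117  =  145.55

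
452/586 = 226/293 = 0.77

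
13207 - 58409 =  -45202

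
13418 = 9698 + 3720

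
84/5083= 84/5083  =  0.02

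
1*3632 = 3632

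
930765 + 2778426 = 3709191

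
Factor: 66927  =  3^1*7^1*3187^1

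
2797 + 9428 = 12225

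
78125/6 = 78125/6 = 13020.83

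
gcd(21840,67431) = 273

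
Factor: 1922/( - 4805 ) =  - 2^1*5^( - 1) = - 2/5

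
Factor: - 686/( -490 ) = 7/5=5^(  -  1) * 7^1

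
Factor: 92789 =92789^1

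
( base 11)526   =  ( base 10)633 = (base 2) 1001111001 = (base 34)IL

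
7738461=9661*801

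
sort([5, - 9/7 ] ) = [ - 9/7,5]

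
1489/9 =1489/9 = 165.44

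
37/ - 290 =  - 1 + 253/290 = - 0.13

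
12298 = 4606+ 7692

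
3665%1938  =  1727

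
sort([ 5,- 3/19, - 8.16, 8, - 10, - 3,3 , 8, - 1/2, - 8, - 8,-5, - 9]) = [- 10,-9, - 8.16, - 8, - 8, - 5, - 3, - 1/2,- 3/19, 3 , 5,  8,8] 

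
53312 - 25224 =28088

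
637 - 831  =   - 194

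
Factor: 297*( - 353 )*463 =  - 48541383 = - 3^3*11^1*353^1*463^1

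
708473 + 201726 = 910199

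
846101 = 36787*23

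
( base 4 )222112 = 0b101010010110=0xA96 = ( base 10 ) 2710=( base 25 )48a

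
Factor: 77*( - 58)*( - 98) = 2^2*7^3*11^1*29^1 = 437668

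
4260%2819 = 1441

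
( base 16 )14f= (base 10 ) 335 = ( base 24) dn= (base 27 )CB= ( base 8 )517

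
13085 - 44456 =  - 31371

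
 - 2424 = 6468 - 8892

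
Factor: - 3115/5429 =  - 5^1 *7^1*61^( - 1) = - 35/61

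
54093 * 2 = 108186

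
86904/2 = 43452 = 43452.00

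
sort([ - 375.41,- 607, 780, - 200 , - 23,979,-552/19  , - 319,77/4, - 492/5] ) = [-607,-375.41,  -  319,- 200,-492/5,-552/19,-23,77/4,780, 979 ]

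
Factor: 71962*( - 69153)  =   - 4976388186 = - 2^1*3^1*7^1*11^1*37^1*89^1*3271^1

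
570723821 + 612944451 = 1183668272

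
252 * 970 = 244440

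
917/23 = 39 + 20/23 = 39.87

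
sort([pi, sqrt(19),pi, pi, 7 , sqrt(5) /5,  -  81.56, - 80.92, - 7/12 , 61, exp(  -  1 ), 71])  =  [ - 81.56, -80.92,  -  7/12, exp(- 1 ),sqrt( 5 ) /5,  pi, pi,pi , sqrt( 19 ), 7, 61, 71 ]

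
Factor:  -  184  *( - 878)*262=2^5*23^1*131^1*439^1=42326624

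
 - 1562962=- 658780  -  904182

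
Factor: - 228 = -2^2  *  3^1 * 19^1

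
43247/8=5405+ 7/8 = 5405.88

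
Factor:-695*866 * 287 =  - 172736690 = - 2^1*5^1*7^1*41^1* 139^1*433^1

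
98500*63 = 6205500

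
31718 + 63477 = 95195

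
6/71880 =1/11980 = 0.00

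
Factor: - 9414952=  - 2^3 *1176869^1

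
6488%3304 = 3184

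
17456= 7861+9595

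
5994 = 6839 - 845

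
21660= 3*7220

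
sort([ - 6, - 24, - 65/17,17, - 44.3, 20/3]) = [ - 44.3, - 24, - 6, - 65/17,20/3, 17 ] 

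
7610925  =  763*9975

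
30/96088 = 15/48044  =  0.00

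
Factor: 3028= 2^2 * 757^1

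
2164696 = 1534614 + 630082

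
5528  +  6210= 11738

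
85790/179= 479 + 49/179 = 479.27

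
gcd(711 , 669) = 3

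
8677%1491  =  1222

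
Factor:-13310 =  - 2^1*5^1*11^3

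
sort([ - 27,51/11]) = [-27,  51/11] 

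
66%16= 2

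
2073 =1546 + 527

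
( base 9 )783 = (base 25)10H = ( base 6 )2550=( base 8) 1202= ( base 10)642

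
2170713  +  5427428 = 7598141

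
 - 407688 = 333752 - 741440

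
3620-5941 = -2321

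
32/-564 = - 1+133/141 = - 0.06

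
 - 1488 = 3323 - 4811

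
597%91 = 51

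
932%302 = 26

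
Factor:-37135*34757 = -5^1*7^1*1061^1*34757^1  =  -  1290701195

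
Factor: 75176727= 3^1*2473^1*10133^1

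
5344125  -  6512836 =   -  1168711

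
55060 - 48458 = 6602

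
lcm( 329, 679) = 31913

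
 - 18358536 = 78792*(- 233 )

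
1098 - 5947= -4849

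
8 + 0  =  8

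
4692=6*782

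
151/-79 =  - 2 + 7/79= - 1.91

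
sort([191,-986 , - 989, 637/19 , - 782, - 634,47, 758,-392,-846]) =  [ - 989,-986 ,-846,-782, - 634,- 392 , 637/19 , 47,191, 758]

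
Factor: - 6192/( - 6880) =2^( - 1 ) * 3^2*5^( - 1) = 9/10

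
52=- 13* (  -  4)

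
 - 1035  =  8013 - 9048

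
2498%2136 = 362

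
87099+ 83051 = 170150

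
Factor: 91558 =2^1*45779^1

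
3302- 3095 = 207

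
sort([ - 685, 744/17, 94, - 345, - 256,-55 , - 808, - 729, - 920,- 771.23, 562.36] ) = [ - 920,  -  808,-771.23, - 729, - 685, - 345,-256, -55, 744/17, 94, 562.36 ]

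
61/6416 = 61/6416 = 0.01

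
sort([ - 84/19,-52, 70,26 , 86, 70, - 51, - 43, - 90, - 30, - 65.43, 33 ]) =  [ - 90 , - 65.43, - 52, - 51, - 43, - 30, - 84/19, 26, 33,70, 70,86] 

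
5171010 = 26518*195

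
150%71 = 8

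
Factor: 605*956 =578380 = 2^2*5^1*11^2*239^1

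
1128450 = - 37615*( -30 ) 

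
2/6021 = 2/6021 = 0.00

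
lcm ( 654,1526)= 4578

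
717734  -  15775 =701959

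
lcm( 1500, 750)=1500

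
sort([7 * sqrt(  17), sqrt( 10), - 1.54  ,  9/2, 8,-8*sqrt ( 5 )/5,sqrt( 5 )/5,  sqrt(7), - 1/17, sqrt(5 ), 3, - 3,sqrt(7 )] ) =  [ - 8*sqrt(5 )/5,-3, - 1.54,-1/17, sqrt(5)/5,sqrt(5),sqrt( 7 ), sqrt(7 ),3, sqrt( 10) , 9/2, 8, 7 * sqrt(17)]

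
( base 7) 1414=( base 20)17a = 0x226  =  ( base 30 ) IA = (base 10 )550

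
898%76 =62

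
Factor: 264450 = 2^1*3^1*5^2*  41^1*43^1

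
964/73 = 13 + 15/73 = 13.21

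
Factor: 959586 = 2^1*3^1*159931^1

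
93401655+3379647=96781302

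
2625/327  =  8 + 3/109 = 8.03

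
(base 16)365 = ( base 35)ot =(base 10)869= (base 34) PJ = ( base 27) 155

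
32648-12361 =20287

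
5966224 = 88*67798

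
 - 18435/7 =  -18435/7 = - 2633.57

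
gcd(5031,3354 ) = 1677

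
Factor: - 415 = -5^1*83^1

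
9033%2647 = 1092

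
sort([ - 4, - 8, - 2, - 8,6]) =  [ - 8, - 8, - 4, - 2, 6]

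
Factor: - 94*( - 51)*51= 244494 = 2^1*3^2*17^2*47^1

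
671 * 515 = 345565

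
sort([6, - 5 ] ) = [ - 5, 6]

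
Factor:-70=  - 2^1*5^1 * 7^1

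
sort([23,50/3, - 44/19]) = [ - 44/19,50/3,23]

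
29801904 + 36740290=66542194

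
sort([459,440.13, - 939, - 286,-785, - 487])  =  [ - 939,-785 ,-487,- 286,440.13,459]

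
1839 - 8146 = -6307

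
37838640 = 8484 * 4460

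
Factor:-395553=  -  3^1 *79^1*1669^1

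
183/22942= 183/22942=0.01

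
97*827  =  80219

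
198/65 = 198/65 =3.05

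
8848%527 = 416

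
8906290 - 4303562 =4602728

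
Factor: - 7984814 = - 2^1*3992407^1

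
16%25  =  16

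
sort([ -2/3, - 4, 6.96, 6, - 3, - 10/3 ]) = [ -4, - 10/3, - 3, - 2/3, 6, 6.96] 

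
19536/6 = 3256 = 3256.00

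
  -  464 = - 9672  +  9208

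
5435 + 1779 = 7214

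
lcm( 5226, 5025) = 130650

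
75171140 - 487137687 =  -411966547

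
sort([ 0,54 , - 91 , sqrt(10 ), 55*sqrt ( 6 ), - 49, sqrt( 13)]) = [ - 91 , - 49,0  ,  sqrt(10),sqrt(13 ),54, 55 *sqrt(6 )] 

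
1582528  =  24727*64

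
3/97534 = 3/97534 = 0.00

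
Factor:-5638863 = - 3^1 * 1879621^1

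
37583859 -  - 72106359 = 109690218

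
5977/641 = 9 + 208/641  =  9.32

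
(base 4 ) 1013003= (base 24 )7lb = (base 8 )10703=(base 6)33015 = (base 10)4547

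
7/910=1/130 =0.01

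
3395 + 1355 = 4750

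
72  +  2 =74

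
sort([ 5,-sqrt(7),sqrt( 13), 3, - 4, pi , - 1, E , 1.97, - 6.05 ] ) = [ - 6.05, - 4, - sqrt( 7), - 1,1.97,E, 3,pi, sqrt ( 13 ),5]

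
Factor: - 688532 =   -  2^2*13^1*13241^1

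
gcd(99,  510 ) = 3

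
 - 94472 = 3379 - 97851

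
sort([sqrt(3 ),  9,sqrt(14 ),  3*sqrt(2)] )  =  [ sqrt(3 ),sqrt(14),3  *sqrt(2 ), 9]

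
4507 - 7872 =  -3365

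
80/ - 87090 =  - 1+8701/8709 = - 0.00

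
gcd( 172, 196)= 4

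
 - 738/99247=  - 1+ 98509/99247 = -0.01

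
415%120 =55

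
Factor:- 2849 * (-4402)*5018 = 2^2 * 7^1*11^1*13^1 * 31^1*37^1*71^1*193^1 = 62932233364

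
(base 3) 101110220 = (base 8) 16726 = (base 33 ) 70f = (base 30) 8EI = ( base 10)7638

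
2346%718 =192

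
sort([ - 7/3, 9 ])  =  [ - 7/3,9 ] 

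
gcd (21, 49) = 7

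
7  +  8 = 15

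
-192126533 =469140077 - 661266610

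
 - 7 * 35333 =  - 247331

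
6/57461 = 6/57461 = 0.00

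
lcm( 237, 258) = 20382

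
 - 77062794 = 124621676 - 201684470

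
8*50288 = 402304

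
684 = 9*76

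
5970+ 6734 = 12704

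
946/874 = 1 + 36/437= 1.08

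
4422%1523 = 1376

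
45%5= 0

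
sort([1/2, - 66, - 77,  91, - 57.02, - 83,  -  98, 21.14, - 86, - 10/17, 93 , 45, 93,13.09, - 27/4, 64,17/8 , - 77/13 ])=[ - 98,  -  86,- 83,-77 , - 66, - 57.02, - 27/4,- 77/13, - 10/17, 1/2, 17/8, 13.09, 21.14, 45, 64, 91,  93, 93]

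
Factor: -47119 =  -47119^1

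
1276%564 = 148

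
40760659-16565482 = 24195177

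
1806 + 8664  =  10470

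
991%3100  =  991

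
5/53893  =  5/53893 = 0.00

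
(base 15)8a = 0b10000010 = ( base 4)2002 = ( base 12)AA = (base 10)130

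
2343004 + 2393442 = 4736446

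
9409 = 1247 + 8162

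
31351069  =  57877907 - 26526838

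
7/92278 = 7/92278= 0.00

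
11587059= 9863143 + 1723916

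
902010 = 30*30067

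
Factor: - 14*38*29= - 2^2*7^1 * 19^1 *29^1 = - 15428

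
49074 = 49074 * 1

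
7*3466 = 24262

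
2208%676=180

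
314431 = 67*4693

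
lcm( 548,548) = 548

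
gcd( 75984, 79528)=8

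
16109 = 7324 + 8785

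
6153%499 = 165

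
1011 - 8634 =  - 7623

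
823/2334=823/2334 = 0.35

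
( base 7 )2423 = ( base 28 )143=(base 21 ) 20h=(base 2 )1110000011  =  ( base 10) 899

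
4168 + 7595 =11763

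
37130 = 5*7426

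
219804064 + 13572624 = 233376688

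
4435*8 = 35480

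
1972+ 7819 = 9791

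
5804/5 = 5804/5 = 1160.80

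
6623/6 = 6623/6=1103.83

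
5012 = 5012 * 1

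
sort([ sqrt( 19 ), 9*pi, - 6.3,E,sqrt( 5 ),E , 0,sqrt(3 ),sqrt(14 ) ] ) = [ - 6.3 , 0,sqrt( 3 ),sqrt(5 ),E,E, sqrt ( 14 ), sqrt( 19 ),9*pi] 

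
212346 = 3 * 70782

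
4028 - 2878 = 1150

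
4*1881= 7524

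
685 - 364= 321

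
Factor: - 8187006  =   - 2^1* 3^1*293^1*4657^1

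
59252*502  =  29744504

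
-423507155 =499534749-923041904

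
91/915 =91/915 = 0.10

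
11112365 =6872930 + 4239435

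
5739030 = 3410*1683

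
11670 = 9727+1943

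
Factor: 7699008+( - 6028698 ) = 2^1*3^2*5^1*67^1 * 277^1 = 1670310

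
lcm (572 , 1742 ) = 38324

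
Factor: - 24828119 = -127^1*195497^1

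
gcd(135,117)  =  9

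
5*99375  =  496875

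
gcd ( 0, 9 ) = 9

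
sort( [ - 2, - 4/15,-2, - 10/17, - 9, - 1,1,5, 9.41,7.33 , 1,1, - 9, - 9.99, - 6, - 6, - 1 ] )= [ - 9.99 , - 9, - 9, - 6, - 6 , - 2, - 2, - 1, - 1,-10/17,-4/15,1, 1 , 1 , 5,  7.33,9.41]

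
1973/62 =1973/62 = 31.82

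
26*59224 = 1539824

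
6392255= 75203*85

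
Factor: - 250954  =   - 2^1*11^2*17^1  *61^1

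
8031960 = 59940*134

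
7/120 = 7/120 =0.06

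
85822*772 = 66254584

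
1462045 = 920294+541751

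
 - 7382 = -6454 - 928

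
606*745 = 451470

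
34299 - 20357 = 13942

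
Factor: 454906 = 2^1 * 227453^1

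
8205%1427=1070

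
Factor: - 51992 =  - 2^3*67^1*97^1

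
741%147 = 6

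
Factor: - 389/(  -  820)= 2^( - 2)*5^(-1)*41^( - 1 )*389^1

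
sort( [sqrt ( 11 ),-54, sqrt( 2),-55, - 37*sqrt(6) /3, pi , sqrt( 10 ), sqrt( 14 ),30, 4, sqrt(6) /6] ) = [-55, - 54,  -  37*sqrt(6 ) /3,sqrt(6) /6,sqrt(2),pi,sqrt(10 ), sqrt(11 ), sqrt(14 ),4, 30 ]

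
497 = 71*7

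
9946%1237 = 50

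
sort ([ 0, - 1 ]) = [  -  1,0]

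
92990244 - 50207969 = 42782275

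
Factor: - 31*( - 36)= 1116 = 2^2  *  3^2*31^1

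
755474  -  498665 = 256809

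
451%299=152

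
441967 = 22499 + 419468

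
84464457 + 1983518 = 86447975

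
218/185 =218/185=1.18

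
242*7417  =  1794914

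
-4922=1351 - 6273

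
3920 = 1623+2297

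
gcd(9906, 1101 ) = 3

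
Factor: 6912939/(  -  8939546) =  - 628449/812686 = - 2^ ( - 1)*3^1*7^( - 1)*271^1*773^1*58049^( - 1 )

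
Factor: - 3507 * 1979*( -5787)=3^3*7^1*167^1 * 643^1*1979^1=40163822811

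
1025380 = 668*1535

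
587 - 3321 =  - 2734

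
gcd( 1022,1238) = 2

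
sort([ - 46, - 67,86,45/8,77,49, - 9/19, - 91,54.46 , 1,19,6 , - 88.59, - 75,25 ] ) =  [ - 91, - 88.59,  -  75, - 67, - 46,  -  9/19,1,45/8,6, 19,25,49,54.46, 77,86]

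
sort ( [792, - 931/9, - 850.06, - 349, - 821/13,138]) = [-850.06, - 349,-931/9, - 821/13, 138, 792] 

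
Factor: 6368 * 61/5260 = 97112/1315= 2^3*5^(-1 )*61^1 * 199^1* 263^ (- 1 ) 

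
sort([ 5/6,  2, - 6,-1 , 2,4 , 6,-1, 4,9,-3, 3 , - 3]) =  [-6,  -  3 ,-3, - 1, - 1,5/6 , 2, 2, 3,4,4, 6, 9]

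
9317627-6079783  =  3237844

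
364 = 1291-927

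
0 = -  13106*0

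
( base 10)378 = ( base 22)h4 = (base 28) de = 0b101111010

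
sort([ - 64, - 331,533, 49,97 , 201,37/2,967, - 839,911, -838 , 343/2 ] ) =[ - 839,  -  838, -331,  -  64, 37/2 , 49 , 97, 343/2  ,  201 , 533, 911,967]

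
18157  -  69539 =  - 51382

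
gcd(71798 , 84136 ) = 2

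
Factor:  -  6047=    - 6047^1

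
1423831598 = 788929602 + 634901996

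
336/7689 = 112/2563= 0.04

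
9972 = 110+9862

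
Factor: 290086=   2^1  *145043^1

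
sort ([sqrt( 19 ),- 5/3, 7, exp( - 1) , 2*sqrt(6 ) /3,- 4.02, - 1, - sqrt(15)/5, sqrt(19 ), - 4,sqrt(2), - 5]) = [-5, - 4.02, - 4 , - 5/3, - 1, - sqrt( 15)/5,exp( - 1),sqrt(2 ),2*sqrt( 6)/3,  sqrt(19) , sqrt(19 ),7]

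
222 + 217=439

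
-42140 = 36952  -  79092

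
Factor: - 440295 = - 3^1*5^1 * 149^1 * 197^1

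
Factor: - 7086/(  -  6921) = 2362/2307=2^1*3^( - 1)*769^(-1 )*1181^1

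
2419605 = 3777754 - 1358149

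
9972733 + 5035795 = 15008528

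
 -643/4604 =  - 643/4604 = -0.14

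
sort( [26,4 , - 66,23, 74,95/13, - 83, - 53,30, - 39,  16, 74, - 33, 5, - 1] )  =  [-83,  -  66,- 53,- 39, - 33,  -  1, 4,5, 95/13,  16, 23, 26,  30, 74, 74 ]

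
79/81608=79/81608= 0.00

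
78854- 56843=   22011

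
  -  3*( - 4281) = 12843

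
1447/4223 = 1447/4223 = 0.34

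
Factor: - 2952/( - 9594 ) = 4/13=2^2 * 13^( - 1 )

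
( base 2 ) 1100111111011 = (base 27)939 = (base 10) 6651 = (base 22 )DG7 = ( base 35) 5f1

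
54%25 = 4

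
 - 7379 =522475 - 529854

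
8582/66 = 130 + 1/33  =  130.03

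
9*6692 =60228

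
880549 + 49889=930438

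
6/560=3/280 = 0.01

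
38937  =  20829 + 18108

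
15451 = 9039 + 6412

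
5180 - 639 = 4541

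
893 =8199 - 7306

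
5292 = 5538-246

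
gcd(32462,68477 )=1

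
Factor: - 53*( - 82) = 2^1*41^1*53^1 = 4346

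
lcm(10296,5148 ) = 10296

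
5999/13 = 461  +  6/13 = 461.46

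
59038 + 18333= 77371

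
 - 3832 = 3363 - 7195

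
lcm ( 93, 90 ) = 2790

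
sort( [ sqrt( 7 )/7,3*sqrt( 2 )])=[ sqrt( 7 ) /7,3 * sqrt( 2) ] 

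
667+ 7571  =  8238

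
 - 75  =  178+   -  253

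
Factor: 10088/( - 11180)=-2^1*5^ ( - 1 )*43^(-1) * 97^1 = - 194/215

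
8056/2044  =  2014/511 = 3.94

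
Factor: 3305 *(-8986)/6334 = - 14849365/3167 = -5^1*661^1*3167^( - 1)*4493^1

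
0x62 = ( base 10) 98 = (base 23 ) 46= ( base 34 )2u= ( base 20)4i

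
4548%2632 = 1916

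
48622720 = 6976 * 6970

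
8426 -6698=1728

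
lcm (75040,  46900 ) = 375200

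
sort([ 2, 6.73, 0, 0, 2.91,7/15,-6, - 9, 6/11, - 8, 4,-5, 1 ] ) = [ - 9, - 8,-6, - 5,  0, 0,7/15, 6/11, 1,2, 2.91, 4, 6.73] 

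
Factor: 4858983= 3^2*199^1 * 2713^1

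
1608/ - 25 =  - 65+17/25 = - 64.32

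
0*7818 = 0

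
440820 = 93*4740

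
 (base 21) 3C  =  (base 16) 4b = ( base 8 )113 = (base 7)135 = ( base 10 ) 75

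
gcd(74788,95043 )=1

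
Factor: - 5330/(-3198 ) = 5/3= 3^( - 1 )*5^1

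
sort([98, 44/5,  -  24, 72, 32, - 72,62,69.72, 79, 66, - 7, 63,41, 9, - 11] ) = [ - 72, - 24, - 11, - 7, 44/5,  9, 32,41, 62,63, 66, 69.72,72, 79, 98] 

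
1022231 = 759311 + 262920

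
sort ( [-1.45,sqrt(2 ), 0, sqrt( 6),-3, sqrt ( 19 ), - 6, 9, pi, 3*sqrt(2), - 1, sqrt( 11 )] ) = [ - 6, - 3, - 1.45, - 1 , 0, sqrt ( 2), sqrt( 6) , pi, sqrt(11 ) , 3 * sqrt ( 2 ),sqrt( 19), 9]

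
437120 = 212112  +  225008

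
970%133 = 39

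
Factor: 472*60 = 2^5*3^1*5^1*59^1 = 28320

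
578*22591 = 13057598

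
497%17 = 4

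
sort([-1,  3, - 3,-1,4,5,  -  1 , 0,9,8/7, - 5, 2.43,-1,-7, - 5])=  [- 7, - 5, - 5,  -  3,-1, - 1 , - 1, - 1,0, 8/7,2.43, 3, 4,5 , 9]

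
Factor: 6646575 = 3^1*5^2*13^1*17^1*401^1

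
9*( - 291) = -2619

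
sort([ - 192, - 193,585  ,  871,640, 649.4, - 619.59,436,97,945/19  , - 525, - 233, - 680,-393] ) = [ - 680, - 619.59, -525, - 393, - 233,- 193, - 192,945/19, 97,436, 585, 640, 649.4, 871]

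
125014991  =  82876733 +42138258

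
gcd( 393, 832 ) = 1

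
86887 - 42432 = 44455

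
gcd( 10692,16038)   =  5346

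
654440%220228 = 213984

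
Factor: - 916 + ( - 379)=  - 1295 = - 5^1*7^1*37^1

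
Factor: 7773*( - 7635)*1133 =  - 67239986715 = -  3^2*5^1*11^1  *  103^1*509^1*2591^1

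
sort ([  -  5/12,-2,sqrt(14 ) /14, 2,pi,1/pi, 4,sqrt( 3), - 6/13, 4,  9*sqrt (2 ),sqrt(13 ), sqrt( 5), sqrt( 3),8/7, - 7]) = [-7,-2, - 6/13,-5/12, sqrt ( 14 ) /14,  1/pi,8/7 , sqrt ( 3 ), sqrt ( 3 ) , 2, sqrt ( 5), pi, sqrt (13) , 4, 4,9*sqrt(2 )] 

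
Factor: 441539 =7^2 * 9011^1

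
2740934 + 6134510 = 8875444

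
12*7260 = 87120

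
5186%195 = 116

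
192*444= 85248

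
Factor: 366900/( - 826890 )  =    -  2^1 * 5^1*43^ ( -1) * 641^( - 1)*1223^1 =- 12230/27563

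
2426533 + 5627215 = 8053748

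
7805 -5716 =2089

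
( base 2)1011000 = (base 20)48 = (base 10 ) 88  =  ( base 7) 154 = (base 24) 3G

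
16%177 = 16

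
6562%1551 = 358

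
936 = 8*117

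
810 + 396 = 1206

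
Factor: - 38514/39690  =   - 3^( - 3)*5^(  -  1) * 131^1 = -131/135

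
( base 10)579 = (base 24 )103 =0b1001000011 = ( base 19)1b9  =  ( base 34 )h1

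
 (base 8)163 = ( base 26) 4B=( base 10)115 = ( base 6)311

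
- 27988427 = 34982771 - 62971198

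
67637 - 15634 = 52003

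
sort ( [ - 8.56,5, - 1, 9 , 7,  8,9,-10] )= [-10,-8.56 ,-1 , 5 , 7 , 8, 9,  9] 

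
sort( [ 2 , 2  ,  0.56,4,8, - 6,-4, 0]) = [ - 6, - 4, 0,0.56, 2, 2, 4,8] 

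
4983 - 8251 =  - 3268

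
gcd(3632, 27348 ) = 4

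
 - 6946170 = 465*( - 14938) 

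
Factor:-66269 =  - 7^1*9467^1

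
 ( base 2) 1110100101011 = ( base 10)7467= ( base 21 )GJC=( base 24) cn3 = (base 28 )9ej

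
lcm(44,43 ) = 1892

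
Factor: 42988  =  2^2*11^1*977^1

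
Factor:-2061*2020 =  - 2^2*3^2*5^1*101^1*229^1 = - 4163220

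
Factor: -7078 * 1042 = - 2^2 * 521^1*3539^1 = -7375276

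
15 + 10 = 25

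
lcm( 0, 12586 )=0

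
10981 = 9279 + 1702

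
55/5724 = 55/5724 = 0.01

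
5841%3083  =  2758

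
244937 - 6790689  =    -  6545752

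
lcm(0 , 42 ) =0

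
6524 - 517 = 6007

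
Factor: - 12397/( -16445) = 5^ ( - 1)*7^2*13^( -1)= 49/65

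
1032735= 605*1707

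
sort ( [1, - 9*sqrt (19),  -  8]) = [ - 9*sqrt(19), -8 , 1 ] 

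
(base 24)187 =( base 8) 1407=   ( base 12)547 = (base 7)2155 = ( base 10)775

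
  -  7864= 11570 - 19434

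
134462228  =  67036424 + 67425804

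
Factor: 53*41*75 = 3^1*5^2*41^1*53^1 = 162975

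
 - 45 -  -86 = 41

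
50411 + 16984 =67395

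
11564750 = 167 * 69250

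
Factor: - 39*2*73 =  - 5694 = -  2^1  *3^1*13^1*73^1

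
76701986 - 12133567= 64568419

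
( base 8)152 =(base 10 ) 106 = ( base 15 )71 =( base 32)3a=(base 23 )4E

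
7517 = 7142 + 375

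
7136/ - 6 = -3568/3 = - 1189.33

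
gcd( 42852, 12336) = 12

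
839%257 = 68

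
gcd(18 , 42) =6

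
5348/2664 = 1337/666=2.01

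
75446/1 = 75446 = 75446.00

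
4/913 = 4/913 = 0.00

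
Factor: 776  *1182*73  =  66957936 = 2^4*3^1 * 73^1*97^1*197^1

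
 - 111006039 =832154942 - 943160981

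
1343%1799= 1343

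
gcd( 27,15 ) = 3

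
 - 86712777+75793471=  - 10919306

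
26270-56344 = - 30074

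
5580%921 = 54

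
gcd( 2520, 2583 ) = 63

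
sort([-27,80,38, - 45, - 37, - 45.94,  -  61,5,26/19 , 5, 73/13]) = [ - 61, - 45.94, - 45, - 37 , - 27,26/19, 5,  5, 73/13,  38, 80 ]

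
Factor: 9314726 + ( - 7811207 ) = 3^1 * 501173^1=1503519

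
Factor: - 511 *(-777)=397047 = 3^1*7^2*37^1*73^1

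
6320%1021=194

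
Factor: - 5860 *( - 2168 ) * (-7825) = - 99412556000 = - 2^5 * 5^3  *271^1*293^1*313^1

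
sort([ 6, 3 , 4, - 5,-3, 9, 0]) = [ - 5, - 3,0, 3, 4, 6, 9] 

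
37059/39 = 950 + 3/13= 950.23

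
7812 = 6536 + 1276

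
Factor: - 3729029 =-461^1*8089^1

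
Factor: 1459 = 1459^1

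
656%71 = 17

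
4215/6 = 1405/2= 702.50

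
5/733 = 5/733 = 0.01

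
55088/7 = 55088/7 = 7869.71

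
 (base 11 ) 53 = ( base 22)2E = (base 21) 2g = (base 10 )58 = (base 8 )72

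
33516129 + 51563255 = 85079384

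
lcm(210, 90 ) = 630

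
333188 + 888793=1221981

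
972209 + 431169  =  1403378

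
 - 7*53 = - 371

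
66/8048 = 33/4024 = 0.01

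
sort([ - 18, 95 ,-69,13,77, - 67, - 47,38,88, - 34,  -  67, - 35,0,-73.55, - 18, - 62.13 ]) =[ - 73.55, - 69, - 67, - 67, - 62.13, -47, -35, - 34 , - 18,  -  18, 0,13,38,77, 88, 95 ] 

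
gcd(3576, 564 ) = 12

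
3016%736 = 72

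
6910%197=15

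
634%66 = 40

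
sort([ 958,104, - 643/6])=[ - 643/6, 104, 958 ]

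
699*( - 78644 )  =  -54972156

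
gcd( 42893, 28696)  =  1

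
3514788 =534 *6582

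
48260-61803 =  -13543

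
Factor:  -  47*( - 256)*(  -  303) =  -2^8*3^1*47^1*101^1 = - 3645696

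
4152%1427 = 1298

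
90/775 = 18/155 = 0.12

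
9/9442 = 9/9442 = 0.00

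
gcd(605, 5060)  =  55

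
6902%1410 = 1262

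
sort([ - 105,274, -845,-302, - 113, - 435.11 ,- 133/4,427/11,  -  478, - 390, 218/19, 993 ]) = [ - 845,  -  478, - 435.11, - 390, - 302,-113  , - 105,  -  133/4 , 218/19, 427/11, 274, 993] 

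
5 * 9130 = 45650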